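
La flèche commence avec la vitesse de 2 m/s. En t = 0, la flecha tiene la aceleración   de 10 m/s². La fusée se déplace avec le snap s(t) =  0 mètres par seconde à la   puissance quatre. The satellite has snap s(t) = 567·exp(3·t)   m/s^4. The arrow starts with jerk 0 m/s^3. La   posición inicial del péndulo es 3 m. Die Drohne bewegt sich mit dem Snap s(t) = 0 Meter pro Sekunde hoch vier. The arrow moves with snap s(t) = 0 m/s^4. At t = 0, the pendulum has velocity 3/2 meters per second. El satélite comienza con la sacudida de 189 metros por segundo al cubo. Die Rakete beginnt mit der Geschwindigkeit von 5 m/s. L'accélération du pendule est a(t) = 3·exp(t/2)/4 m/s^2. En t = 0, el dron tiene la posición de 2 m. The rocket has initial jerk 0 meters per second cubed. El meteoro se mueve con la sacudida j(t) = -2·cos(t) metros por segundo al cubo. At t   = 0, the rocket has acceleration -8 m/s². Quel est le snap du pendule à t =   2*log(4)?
Pour résoudre ceci, nous devons prendre 2 dérivées de notre équation de l'accélération a(t) = 3·exp(t/2)/4. La dérivée de l'accélération donne le jerk: j(t) = 3·exp(t/2)/8. La dérivée du jerk donne le snap: s(t) = 3·exp(t/2)/16. De l'équation du snap s(t) = 3·exp(t/2)/16, nous substituons t = 2*log(4) pour obtenir s = 3/4.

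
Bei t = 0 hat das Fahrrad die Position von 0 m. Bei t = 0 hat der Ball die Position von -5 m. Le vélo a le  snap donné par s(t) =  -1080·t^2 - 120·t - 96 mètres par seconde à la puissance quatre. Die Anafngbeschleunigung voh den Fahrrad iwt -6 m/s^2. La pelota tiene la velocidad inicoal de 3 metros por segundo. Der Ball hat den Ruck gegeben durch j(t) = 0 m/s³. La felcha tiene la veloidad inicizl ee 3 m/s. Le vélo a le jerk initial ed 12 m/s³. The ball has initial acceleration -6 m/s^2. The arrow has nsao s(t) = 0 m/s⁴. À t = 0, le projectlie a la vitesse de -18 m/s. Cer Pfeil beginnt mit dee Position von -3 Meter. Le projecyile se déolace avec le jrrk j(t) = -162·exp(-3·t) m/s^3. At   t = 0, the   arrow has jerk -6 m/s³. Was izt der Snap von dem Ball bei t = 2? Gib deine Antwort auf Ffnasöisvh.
Nous devons dériver notre équation du jerk j(t) = 0 1 fois. La dérivée du jerk donne le snap: s(t) = 0. En utilisant s(t) = 0 et en substituant t = 2, nous trouvons s = 0.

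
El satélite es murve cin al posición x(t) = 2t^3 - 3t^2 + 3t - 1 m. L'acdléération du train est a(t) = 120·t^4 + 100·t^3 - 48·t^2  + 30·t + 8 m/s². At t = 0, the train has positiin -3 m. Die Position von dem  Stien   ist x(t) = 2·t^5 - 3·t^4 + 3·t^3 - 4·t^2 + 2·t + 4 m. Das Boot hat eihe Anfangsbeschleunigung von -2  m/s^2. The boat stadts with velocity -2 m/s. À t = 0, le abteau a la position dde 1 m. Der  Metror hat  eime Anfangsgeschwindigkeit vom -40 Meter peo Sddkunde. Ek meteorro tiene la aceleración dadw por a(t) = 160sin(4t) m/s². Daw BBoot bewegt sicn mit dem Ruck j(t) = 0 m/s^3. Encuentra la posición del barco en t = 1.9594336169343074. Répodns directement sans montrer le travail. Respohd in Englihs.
At t = 1.9594336169343074, x = -6.75824733304088.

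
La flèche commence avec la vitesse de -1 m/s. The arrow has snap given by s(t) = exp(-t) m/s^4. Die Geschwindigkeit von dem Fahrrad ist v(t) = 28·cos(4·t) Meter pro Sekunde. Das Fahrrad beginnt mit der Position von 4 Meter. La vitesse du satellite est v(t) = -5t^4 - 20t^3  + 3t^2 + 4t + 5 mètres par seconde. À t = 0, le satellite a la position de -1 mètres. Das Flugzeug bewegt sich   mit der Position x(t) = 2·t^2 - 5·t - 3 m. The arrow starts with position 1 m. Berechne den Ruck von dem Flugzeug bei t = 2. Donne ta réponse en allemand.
Wir müssen unsere Gleichung für die Position x(t) = 2·t^2 - 5·t - 3 3-mal ableiten. Mit d/dt von x(t) finden wir v(t) = 4·t - 5. Durch Ableiten von der Geschwindigkeit erhalten wir die Beschleunigung: a(t) = 4. Die Ableitung von der Beschleunigung ergibt den Ruck: j(t) = 0. Wir haben den Ruck j(t) = 0. Durch Einsetzen von t = 2: j(2) = 0.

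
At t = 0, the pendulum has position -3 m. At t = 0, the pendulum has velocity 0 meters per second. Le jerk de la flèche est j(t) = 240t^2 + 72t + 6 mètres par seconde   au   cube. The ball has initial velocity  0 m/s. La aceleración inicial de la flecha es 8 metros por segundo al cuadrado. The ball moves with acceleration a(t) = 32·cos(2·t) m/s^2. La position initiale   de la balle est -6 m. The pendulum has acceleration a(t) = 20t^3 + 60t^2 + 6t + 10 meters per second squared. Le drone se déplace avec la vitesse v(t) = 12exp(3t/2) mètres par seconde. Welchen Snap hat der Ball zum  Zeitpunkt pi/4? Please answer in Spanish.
Debemos derivar nuestra ecuación de la aceleración a(t) = 32·cos(2·t) 2 veces. Tomando d/dt de a(t), encontramos j(t) = -64·sin(2·t). Tomando d/dt de j(t), encontramos s(t) = -128·cos(2·t). De la ecuación del snap s(t) = -128·cos(2·t), sustituimos t = pi/4 para obtener s = 0.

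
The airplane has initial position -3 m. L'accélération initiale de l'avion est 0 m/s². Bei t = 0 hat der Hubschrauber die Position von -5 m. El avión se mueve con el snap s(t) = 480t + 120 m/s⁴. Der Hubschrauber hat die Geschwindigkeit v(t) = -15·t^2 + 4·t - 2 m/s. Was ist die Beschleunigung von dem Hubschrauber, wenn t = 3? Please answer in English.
To solve this, we need to take 1 derivative of our velocity equation v(t) = -15·t^2 + 4·t - 2. Differentiating velocity, we get acceleration: a(t) = 4 - 30·t. From the given acceleration equation a(t) = 4 - 30·t, we substitute t = 3 to get a = -86.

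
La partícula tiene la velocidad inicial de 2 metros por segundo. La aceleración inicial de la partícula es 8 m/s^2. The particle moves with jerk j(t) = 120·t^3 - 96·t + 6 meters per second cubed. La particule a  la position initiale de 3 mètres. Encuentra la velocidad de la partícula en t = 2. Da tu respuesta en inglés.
To find the answer, we compute 2 antiderivatives of j(t) = 120·t^3 - 96·t + 6. The antiderivative of jerk, with a(0) = 8, gives acceleration: a(t) = 30·t^4 - 48·t^2 + 6·t + 8. The antiderivative of acceleration, with v(0) = 2, gives velocity: v(t) = 6·t^5 - 16·t^3 + 3·t^2 + 8·t + 2. Using v(t) = 6·t^5 - 16·t^3 + 3·t^2 + 8·t + 2 and substituting t = 2, we find v = 94.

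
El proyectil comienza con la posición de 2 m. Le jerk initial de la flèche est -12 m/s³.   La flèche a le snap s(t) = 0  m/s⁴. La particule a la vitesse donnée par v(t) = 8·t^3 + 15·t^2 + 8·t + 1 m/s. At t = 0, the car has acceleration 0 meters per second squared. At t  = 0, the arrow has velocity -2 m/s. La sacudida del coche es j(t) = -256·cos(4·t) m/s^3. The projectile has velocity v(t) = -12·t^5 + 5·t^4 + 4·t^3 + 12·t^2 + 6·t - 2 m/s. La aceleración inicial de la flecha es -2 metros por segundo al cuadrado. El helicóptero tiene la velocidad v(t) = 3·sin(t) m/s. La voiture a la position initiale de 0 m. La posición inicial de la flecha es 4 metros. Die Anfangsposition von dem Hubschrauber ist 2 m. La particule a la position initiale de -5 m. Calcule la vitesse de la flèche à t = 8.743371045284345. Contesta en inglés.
To solve this, we need to take 3 integrals of our snap equation s(t) = 0. Integrating snap and using the initial condition j(0) = -12, we get j(t) = -12. The integral of jerk, with a(0) = -2, gives acceleration: a(t) = -12·t - 2. The integral of acceleration, with v(0) = -2, gives velocity: v(t) = -6·t^2 - 2·t - 2. Using v(t) = -6·t^2 - 2·t - 2 and substituting t = 8.743371045284345, we find v = -478.165965503669.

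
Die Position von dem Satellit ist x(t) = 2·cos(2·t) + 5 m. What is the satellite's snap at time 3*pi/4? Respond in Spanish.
Para resolver esto, necesitamos tomar 4 derivadas de nuestra ecuación de la posición x(t) = 2·cos(2·t) + 5. La derivada de la posición da la velocidad: v(t) = -4·sin(2·t). Tomando d/dt de v(t), encontramos a(t) = -8·cos(2·t). Tomando d/dt de a(t), encontramos j(t) = 16·sin(2·t). Derivando la sacudida, obtenemos el snap: s(t) = 32·cos(2·t). De la ecuación del snap s(t) = 32·cos(2·t), sustituimos t = 3*pi/4 para obtener s = 0.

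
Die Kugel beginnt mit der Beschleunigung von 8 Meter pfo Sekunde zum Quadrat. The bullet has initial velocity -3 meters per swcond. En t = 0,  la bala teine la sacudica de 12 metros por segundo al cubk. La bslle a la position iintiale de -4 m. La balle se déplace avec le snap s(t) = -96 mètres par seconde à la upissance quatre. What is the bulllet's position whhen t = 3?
Starting from snap s(t) = -96, we take 4 antiderivatives. The integral of snap is jerk. Using j(0) = 12, we get j(t) = 12 - 96·t. Finding the antiderivative of j(t) and using a(0) = 8: a(t) = -48·t^2 + 12·t + 8. The integral of acceleration is velocity. Using v(0) = -3, we get v(t) = -16·t^3 + 6·t^2 + 8·t - 3. The antiderivative of velocity is position. Using x(0) = -4, we get x(t) = -4·t^4 + 2·t^3 + 4·t^2 - 3·t - 4. Using x(t) = -4·t^4 + 2·t^3 + 4·t^2 - 3·t - 4 and substituting t = 3, we find x = -247.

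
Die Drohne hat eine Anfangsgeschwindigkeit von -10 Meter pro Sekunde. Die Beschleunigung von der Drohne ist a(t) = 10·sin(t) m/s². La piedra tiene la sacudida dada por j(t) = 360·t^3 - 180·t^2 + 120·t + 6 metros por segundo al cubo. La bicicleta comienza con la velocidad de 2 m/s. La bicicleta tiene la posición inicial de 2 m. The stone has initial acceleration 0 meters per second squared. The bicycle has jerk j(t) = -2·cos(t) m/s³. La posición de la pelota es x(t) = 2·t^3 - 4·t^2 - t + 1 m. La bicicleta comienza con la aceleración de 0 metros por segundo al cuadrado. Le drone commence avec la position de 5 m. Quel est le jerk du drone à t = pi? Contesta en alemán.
Wir müssen unsere Gleichung für die Beschleunigung a(t) = 10·sin(t) 1-mal ableiten. Die Ableitung von der Beschleunigung ergibt den Ruck: j(t) = 10·cos(t). Aus der Gleichung für den Ruck j(t) = 10·cos(t), setzen wir t = pi ein und erhalten j = -10.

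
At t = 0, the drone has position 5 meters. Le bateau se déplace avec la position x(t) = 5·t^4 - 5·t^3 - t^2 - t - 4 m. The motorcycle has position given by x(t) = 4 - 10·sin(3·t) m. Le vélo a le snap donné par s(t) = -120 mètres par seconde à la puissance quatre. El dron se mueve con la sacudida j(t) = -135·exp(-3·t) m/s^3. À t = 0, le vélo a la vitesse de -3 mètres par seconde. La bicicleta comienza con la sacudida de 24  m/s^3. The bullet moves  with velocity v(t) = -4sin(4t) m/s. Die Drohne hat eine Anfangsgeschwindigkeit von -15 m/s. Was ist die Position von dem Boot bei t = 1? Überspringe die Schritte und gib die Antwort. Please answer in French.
La réponse est -6.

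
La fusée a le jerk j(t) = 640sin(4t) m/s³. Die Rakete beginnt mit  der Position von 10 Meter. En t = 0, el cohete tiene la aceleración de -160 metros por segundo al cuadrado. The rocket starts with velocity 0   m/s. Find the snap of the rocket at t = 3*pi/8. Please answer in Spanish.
Debemos derivar nuestra ecuación de la sacudida j(t) = 640·sin(4·t) 1 vez. Tomando d/dt de j(t), encontramos s(t) = 2560·cos(4·t). Tenemos el snap s(t) = 2560·cos(4·t). Sustituyendo t = 3*pi/8: s(3*pi/8) = 0.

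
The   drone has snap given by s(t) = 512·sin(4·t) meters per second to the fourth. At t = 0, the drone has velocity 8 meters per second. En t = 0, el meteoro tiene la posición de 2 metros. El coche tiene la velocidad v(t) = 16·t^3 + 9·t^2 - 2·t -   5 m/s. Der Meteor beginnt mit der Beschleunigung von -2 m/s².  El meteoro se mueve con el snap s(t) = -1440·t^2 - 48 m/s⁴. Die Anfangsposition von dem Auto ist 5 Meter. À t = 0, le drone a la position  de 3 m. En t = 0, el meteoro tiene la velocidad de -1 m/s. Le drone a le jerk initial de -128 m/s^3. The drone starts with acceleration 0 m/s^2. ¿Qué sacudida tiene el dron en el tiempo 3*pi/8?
Para resolver esto, necesitamos tomar 1 integral de nuestra ecuación del snap s(t) = 512·sin(4·t). La antiderivada del snap, con j(0) = -128, da la sacudida: j(t) = -128·cos(4·t). Tenemos la sacudida j(t) = -128·cos(4·t). Sustituyendo t = 3*pi/8: j(3*pi/8) = 0.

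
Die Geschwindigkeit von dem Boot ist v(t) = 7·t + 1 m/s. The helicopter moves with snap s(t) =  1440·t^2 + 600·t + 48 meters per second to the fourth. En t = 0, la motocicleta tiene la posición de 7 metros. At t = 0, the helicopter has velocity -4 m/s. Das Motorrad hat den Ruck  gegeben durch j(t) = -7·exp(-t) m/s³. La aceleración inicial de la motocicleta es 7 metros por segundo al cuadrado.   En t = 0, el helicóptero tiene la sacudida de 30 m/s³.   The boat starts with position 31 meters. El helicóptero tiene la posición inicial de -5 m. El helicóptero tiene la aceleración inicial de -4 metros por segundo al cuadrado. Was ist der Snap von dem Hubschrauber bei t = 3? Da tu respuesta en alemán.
Wir haben den Snap s(t) = 1440·t^2 + 600·t + 48. Durch Einsetzen von t = 3: s(3) = 14808.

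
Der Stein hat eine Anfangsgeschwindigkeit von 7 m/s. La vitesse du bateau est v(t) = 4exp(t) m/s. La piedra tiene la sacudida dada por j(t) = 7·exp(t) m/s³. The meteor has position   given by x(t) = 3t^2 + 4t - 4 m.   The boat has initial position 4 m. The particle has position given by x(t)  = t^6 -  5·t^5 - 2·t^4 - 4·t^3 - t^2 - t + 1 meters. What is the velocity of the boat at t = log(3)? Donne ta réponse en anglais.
From the given velocity equation v(t) = 4·exp(t), we substitute t = log(3) to get v = 12.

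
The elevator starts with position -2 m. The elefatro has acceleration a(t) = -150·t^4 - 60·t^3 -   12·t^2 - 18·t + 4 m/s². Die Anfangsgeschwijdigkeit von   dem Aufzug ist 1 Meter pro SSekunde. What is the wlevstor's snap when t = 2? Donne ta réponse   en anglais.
Starting from acceleration a(t) = -150·t^4 - 60·t^3 - 12·t^2 - 18·t + 4, we take 2 derivatives. Taking d/dt of a(t), we find j(t) = -600·t^3 - 180·t^2 - 24·t - 18. Differentiating jerk, we get snap: s(t) = -1800·t^2 - 360·t - 24. Using s(t) = -1800·t^2 - 360·t - 24 and substituting t = 2, we find s = -7944.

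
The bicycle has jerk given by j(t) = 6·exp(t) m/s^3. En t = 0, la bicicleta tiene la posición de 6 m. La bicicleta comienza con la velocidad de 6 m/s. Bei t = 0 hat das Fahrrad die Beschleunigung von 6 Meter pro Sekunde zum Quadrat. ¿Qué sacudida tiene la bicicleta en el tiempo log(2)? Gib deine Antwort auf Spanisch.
Tenemos la sacudida j(t) = 6·exp(t). Sustituyendo t = log(2): j(log(2)) = 12.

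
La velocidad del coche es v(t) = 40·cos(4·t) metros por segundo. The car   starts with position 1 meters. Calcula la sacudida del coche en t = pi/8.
Debemos derivar nuestra ecuación de la velocidad v(t) = 40·cos(4·t) 2 veces. Derivando la velocidad, obtenemos la aceleración: a(t) = -160·sin(4·t). La derivada de la aceleración da la sacudida: j(t) = -640·cos(4·t). Tenemos la sacudida j(t) = -640·cos(4·t). Sustituyendo t = pi/8: j(pi/8) = 0.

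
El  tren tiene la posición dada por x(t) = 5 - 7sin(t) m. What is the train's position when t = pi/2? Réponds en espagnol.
Usando x(t) = 5 - 7·sin(t) y sustituyendo t = pi/2, encontramos x = -2.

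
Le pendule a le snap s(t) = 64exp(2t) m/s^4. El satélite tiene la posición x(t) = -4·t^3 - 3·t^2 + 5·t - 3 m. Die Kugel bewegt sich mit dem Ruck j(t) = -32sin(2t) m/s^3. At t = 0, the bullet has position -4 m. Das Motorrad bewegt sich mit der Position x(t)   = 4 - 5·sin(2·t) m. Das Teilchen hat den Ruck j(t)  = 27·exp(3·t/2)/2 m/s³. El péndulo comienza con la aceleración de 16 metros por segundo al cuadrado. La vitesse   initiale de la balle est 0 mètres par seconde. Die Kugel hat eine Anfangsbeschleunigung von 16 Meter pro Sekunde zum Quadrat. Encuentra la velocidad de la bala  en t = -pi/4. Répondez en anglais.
We must find the integral of our jerk equation j(t) = -32·sin(2·t) 2 times. Taking ∫j(t)dt and applying a(0) = 16, we find a(t) = 16·cos(2·t). Taking ∫a(t)dt and applying v(0) = 0, we find v(t) = 8·sin(2·t). From the given velocity equation v(t) = 8·sin(2·t), we substitute t = -pi/4 to get v = -8.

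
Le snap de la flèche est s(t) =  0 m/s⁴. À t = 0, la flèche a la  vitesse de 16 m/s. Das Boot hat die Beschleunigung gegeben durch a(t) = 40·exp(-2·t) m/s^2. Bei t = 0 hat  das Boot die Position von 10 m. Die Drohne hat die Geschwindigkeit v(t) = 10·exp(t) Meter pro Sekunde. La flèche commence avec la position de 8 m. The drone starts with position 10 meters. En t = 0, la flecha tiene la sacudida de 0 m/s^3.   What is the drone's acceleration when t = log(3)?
We must differentiate our velocity equation v(t) = 10·exp(t) 1 time. The derivative of velocity gives acceleration: a(t) = 10·exp(t). Using a(t) = 10·exp(t) and substituting t = log(3), we find a = 30.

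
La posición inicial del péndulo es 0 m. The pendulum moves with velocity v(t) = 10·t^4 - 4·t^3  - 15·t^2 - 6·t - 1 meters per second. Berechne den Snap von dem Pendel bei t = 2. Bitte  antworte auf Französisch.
En partant de la vitesse v(t) = 10·t^4 - 4·t^3 - 15·t^2 - 6·t - 1, nous prenons 3 dérivées. En prenant d/dt de v(t), nous trouvons a(t) = 40·t^3 - 12·t^2 - 30·t - 6. En dérivant l'accélération, nous obtenons le jerk: j(t) = 120·t^2 - 24·t - 30. En prenant d/dt de j(t), nous trouvons s(t) = 240·t - 24. De l'équation du snap s(t) = 240·t - 24, nous substituons t = 2 pour obtenir s = 456.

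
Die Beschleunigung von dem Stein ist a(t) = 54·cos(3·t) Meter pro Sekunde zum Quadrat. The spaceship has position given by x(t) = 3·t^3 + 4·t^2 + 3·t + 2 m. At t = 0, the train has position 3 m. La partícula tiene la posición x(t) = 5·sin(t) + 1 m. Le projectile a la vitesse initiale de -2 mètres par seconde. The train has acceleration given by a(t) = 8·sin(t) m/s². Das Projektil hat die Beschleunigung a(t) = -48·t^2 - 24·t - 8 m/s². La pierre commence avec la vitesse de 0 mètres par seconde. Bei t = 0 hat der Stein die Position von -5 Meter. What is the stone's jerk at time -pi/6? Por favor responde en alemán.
Wir müssen unsere Gleichung für die Beschleunigung a(t) = 54·cos(3·t) 1-mal ableiten. Durch Ableiten von der Beschleunigung erhalten wir den Ruck: j(t) = -162·sin(3·t). Mit j(t) = -162·sin(3·t) und Einsetzen von t = -pi/6, finden wir j = 162.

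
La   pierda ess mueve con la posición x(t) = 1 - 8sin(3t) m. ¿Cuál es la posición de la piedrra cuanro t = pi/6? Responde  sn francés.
Nous avons la position x(t) = 1 - 8·sin(3·t). En substituant t = pi/6: x(pi/6) = -7.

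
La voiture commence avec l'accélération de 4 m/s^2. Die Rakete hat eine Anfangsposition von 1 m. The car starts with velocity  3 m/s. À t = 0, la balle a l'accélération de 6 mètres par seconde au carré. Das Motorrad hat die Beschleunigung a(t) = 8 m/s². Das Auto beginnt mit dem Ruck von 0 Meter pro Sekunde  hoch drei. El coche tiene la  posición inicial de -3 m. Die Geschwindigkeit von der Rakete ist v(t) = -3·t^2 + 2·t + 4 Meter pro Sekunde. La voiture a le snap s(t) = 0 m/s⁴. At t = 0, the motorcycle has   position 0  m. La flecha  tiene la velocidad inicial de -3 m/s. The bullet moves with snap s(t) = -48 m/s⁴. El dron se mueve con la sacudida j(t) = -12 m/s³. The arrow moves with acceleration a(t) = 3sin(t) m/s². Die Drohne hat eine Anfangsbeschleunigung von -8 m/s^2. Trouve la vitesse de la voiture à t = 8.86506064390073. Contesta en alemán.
Wir müssen unsere Gleichung für den Snap s(t) = 0 3-mal integrieren. Mit ∫s(t)dt und Anwendung von j(0) = 0, finden wir j(t) = 0. Mit ∫j(t)dt und Anwendung von a(0) = 4, finden wir a(t) = 4. Die Stammfunktion von der Beschleunigung ist die Geschwindigkeit. Mit v(0) = 3 erhalten wir v(t) = 4·t + 3. Aus der Gleichung für die Geschwindigkeit v(t) = 4·t + 3, setzen wir t = 8.86506064390073 ein und erhalten v = 38.4602425756029.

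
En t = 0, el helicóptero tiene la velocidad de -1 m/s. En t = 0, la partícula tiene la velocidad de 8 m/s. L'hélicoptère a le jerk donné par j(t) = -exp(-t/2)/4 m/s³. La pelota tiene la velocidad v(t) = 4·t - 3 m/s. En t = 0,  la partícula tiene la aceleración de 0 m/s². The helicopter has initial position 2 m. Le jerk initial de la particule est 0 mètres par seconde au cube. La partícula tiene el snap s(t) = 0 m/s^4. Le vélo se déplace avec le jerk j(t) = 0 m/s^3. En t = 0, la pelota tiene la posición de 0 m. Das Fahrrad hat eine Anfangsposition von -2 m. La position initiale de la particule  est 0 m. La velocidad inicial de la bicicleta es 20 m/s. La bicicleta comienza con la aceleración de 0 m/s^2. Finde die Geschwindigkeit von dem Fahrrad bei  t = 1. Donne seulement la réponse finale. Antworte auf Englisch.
The velocity at t = 1 is v = 20.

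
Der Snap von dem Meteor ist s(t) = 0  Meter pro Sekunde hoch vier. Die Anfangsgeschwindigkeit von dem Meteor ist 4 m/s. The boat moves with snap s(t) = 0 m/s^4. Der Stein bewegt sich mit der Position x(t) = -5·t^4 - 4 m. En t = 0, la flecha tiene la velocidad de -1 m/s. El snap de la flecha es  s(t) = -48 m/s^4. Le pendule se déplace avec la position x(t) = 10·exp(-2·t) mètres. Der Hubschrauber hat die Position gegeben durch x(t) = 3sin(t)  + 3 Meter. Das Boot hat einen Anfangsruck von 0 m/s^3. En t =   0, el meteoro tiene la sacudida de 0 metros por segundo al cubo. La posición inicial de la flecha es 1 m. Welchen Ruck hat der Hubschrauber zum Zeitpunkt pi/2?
Wir müssen unsere Gleichung für die Position x(t) = 3·sin(t) + 3 3-mal ableiten. Durch Ableiten von der Position erhalten wir die Geschwindigkeit: v(t) = 3·cos(t). Mit d/dt von v(t) finden wir a(t) = -3·sin(t). Durch Ableiten von der Beschleunigung erhalten wir den Ruck: j(t) = -3·cos(t). Aus der Gleichung für den Ruck j(t) = -3·cos(t), setzen wir t = pi/2 ein und erhalten j = 0.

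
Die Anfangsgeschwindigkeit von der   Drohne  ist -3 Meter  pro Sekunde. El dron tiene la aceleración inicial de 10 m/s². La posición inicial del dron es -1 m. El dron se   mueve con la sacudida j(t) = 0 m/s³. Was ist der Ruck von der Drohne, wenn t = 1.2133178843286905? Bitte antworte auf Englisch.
We have jerk j(t) = 0. Substituting t = 1.2133178843286905: j(1.2133178843286905) = 0.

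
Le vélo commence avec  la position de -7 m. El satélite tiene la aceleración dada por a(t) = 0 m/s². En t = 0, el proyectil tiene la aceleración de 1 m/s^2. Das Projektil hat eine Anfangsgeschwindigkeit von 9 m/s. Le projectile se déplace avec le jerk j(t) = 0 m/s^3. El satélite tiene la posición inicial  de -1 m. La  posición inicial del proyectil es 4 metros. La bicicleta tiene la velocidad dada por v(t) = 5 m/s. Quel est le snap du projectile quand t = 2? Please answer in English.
We must differentiate our jerk equation j(t) = 0 1 time. Taking d/dt of j(t), we find s(t) = 0. Using s(t) = 0 and substituting t = 2, we find s = 0.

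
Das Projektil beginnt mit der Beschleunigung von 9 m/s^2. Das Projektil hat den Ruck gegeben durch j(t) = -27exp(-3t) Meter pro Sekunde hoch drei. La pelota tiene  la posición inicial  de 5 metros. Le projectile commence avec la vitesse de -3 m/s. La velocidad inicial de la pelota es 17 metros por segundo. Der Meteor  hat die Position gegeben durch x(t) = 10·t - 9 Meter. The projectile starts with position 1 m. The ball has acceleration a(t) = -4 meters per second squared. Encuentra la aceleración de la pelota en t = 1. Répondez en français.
En utilisant a(t) = -4 et en substituant t = 1, nous trouvons a = -4.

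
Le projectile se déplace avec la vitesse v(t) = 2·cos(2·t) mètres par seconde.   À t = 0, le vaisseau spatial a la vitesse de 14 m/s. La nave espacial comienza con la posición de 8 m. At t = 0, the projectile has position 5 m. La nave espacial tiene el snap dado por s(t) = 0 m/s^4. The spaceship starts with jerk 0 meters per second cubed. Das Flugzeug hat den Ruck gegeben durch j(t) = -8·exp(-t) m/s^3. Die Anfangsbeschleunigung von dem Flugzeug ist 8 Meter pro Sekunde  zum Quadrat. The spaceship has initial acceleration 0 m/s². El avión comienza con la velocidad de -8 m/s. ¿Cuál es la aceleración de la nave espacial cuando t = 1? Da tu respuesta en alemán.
Wir müssen das Integral unserer Gleichung für den Snap s(t) = 0 2-mal finden. Durch Integration von dem Snap und Verwendung der Anfangsbedingung j(0) = 0, erhalten wir j(t) = 0. Durch Integration von dem Ruck und Verwendung der Anfangsbedingung a(0) = 0, erhalten wir a(t) = 0. Mit a(t) = 0 und Einsetzen von t = 1, finden wir a = 0.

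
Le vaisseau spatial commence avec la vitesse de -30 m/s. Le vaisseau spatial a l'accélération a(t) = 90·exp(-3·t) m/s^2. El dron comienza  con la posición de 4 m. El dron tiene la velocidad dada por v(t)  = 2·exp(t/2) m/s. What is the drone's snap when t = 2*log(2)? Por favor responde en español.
Debemos derivar nuestra ecuación de la velocidad v(t) = 2·exp(t/2) 3 veces. Tomando d/dt de v(t), encontramos a(t) = exp(t/2). Tomando d/dt de a(t), encontramos j(t) = exp(t/2)/2. Tomando d/dt de j(t), encontramos s(t) = exp(t/2)/4. Tenemos el snap s(t) = exp(t/2)/4. Sustituyendo t = 2*log(2): s(2*log(2)) = 1/2.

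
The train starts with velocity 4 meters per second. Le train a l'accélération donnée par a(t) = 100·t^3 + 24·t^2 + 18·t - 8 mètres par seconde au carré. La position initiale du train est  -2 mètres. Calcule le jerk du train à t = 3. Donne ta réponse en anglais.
Starting from acceleration a(t) = 100·t^3 + 24·t^2 + 18·t - 8, we take 1 derivative. Taking d/dt of a(t), we find j(t) = 300·t^2 + 48·t + 18. We have jerk j(t) = 300·t^2 + 48·t + 18. Substituting t = 3: j(3) = 2862.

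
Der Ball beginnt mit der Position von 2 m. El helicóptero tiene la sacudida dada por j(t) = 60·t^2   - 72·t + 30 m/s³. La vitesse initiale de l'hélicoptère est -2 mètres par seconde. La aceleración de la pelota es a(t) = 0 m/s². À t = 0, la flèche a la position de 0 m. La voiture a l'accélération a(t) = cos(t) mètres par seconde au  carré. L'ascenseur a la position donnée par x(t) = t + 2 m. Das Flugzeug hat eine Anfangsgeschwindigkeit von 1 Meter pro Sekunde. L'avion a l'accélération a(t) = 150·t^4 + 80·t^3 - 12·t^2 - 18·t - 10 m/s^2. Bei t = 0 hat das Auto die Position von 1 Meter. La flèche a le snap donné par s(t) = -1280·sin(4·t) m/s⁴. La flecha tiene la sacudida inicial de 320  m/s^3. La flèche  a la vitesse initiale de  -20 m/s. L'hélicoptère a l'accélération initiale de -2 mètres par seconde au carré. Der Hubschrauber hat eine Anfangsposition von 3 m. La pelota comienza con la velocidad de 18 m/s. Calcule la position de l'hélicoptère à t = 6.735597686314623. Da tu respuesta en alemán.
Um dies zu lösen, müssen wir 3 Stammfunktionen unserer Gleichung für den Ruck j(t) = 60·t^2 - 72·t + 30 finden. Mit ∫j(t)dt und Anwendung von a(0) = -2, finden wir a(t) = 20·t^3 - 36·t^2 + 30·t - 2. Mit ∫a(t)dt und Anwendung von v(0) = -2, finden wir v(t) = 5·t^4 - 12·t^3 + 15·t^2 - 2·t - 2. Die Stammfunktion von der Geschwindigkeit ist die Position. Mit x(0) = 3 erhalten wir x(t) = t^5 - 3·t^4 + 5·t^3 - t^2 - 2·t + 3. Mit x(t) = t^5 - 3·t^4 + 5·t^3 - t^2 - 2·t + 3 und Einsetzen von t = 6.735597686314623, finden wir x = 9160.98062533173.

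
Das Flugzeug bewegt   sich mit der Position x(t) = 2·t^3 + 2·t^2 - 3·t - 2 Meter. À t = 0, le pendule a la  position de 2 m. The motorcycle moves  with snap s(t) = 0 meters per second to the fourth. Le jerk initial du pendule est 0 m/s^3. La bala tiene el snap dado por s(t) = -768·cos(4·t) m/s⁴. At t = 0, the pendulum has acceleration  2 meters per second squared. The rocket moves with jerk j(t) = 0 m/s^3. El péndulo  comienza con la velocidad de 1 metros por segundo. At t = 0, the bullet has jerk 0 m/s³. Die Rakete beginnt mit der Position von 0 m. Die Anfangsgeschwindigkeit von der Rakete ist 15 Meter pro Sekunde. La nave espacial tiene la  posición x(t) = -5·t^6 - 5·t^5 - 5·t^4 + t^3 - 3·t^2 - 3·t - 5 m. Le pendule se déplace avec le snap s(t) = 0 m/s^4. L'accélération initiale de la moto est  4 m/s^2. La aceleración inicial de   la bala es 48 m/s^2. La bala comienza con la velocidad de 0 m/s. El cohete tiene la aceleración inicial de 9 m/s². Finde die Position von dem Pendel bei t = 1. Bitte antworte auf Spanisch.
Partiendo del snap s(t) = 0, tomamos 4 antiderivadas. La antiderivada del snap, con j(0) = 0, da la sacudida: j(t) = 0. Tomando ∫j(t)dt y aplicando a(0) = 2, encontramos a(t) = 2. Tomando ∫a(t)dt y aplicando v(0) = 1, encontramos v(t) = 2·t + 1. Tomando ∫v(t)dt y aplicando x(0) = 2, encontramos x(t) = t^2 + t + 2. Tenemos la posición x(t) = t^2 + t + 2. Sustituyendo t = 1: x(1) = 4.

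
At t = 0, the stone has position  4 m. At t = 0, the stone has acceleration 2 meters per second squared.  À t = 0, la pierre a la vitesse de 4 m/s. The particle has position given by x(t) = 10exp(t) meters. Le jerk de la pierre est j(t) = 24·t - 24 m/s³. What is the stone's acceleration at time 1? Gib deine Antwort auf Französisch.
Pour résoudre ceci, nous devons prendre 1 primitive de notre équation du jerk j(t) = 24·t - 24. En intégrant le jerk et en utilisant la condition initiale a(0) = 2, nous obtenons a(t) = 12·t^2 - 24·t + 2. De l'équation de l'accélération a(t) = 12·t^2 - 24·t + 2, nous substituons t = 1 pour obtenir a = -10.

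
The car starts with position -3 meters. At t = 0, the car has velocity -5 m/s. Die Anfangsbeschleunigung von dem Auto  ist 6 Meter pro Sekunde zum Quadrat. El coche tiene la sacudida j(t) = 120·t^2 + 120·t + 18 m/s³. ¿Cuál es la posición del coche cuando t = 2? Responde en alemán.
Ausgehend von dem Ruck j(t) = 120·t^2 + 120·t + 18, nehmen wir 3 Stammfunktionen. Mit ∫j(t)dt und Anwendung von a(0) = 6, finden wir a(t) = 40·t^3 + 60·t^2 + 18·t + 6. Mit ∫a(t)dt und Anwendung von v(0) = -5, finden wir v(t) = 10·t^4 + 20·t^3 + 9·t^2 + 6·t - 5. Die Stammfunktion von der Geschwindigkeit ist die Position. Mit x(0) = -3 erhalten wir x(t) = 2·t^5 + 5·t^4 + 3·t^3 + 3·t^2 - 5·t - 3. Aus der Gleichung für die Position x(t) = 2·t^5 + 5·t^4 + 3·t^3 + 3·t^2 - 5·t - 3, setzen wir t = 2 ein und erhalten x = 167.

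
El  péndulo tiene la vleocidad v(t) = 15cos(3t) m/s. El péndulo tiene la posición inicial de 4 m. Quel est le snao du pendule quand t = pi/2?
Nous devons dériver notre équation de la vitesse v(t) = 15·cos(3·t) 3 fois. En prenant d/dt de v(t), nous trouvons a(t) = -45·sin(3·t). La dérivée de l'accélération donne le jerk: j(t) = -135·cos(3·t). En dérivant le jerk, nous obtenons le snap: s(t) = 405·sin(3·t). En utilisant s(t) = 405·sin(3·t) et en substituant t = pi/2, nous trouvons s = -405.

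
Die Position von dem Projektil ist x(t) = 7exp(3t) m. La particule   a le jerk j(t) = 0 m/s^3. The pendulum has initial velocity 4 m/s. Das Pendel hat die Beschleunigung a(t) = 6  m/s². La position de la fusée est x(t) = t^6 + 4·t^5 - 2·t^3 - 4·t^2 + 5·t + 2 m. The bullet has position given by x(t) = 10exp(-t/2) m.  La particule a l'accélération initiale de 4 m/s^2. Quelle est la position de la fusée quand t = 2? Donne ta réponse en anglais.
Using x(t) = t^6 + 4·t^5 - 2·t^3 - 4·t^2 + 5·t + 2 and substituting t = 2, we find x = 172.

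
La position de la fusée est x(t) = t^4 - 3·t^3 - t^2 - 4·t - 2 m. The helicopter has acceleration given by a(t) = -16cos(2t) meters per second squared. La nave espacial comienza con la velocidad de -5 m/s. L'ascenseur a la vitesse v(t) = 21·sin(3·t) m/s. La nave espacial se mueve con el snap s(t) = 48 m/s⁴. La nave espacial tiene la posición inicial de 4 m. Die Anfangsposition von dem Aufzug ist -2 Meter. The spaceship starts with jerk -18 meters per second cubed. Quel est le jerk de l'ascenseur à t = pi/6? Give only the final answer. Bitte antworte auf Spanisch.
La sacudida en t = pi/6 es j = -189.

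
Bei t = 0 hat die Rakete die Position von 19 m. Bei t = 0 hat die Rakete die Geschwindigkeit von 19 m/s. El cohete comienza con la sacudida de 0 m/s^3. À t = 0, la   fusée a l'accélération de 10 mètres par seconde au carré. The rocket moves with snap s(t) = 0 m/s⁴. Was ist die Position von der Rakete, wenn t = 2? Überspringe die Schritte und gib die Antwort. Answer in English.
x(2) = 77.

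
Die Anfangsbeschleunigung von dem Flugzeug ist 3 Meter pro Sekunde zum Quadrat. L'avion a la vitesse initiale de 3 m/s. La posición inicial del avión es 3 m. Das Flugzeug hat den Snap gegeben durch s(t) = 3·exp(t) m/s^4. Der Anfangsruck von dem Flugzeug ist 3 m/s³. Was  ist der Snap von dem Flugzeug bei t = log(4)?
Wir haben den Snap s(t) = 3·exp(t). Durch Einsetzen von t = log(4): s(log(4)) = 12.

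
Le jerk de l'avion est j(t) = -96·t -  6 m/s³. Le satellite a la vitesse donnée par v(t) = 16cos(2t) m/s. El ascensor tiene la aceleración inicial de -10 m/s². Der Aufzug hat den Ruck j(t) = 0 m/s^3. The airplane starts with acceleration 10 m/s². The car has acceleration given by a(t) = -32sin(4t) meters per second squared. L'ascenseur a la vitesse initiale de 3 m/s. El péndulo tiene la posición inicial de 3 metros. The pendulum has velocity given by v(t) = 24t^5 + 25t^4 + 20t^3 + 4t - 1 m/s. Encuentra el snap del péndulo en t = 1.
Partiendo de la velocidad v(t) = 24·t^5 + 25·t^4 + 20·t^3 + 4·t - 1, tomamos 3 derivadas. Tomando d/dt de v(t), encontramos a(t) = 120·t^4 + 100·t^3 + 60·t^2 + 4. Tomando d/dt de a(t), encontramos j(t) = 480·t^3 + 300·t^2 + 120·t. Derivando la sacudida, obtenemos el snap: s(t) = 1440·t^2 + 600·t + 120. De la ecuación del snap s(t) = 1440·t^2 + 600·t + 120, sustituimos t = 1 para obtener s = 2160.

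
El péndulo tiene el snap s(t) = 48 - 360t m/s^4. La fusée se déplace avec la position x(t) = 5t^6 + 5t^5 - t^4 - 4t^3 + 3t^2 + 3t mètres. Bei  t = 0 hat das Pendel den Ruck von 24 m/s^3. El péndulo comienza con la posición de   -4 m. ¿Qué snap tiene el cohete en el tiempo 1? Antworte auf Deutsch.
Ausgehend von der Position x(t) = 5·t^6 + 5·t^5 - t^4 - 4·t^3 + 3·t^2 + 3·t, nehmen wir 4 Ableitungen. Durch Ableiten von der Position erhalten wir die Geschwindigkeit: v(t) = 30·t^5 + 25·t^4 - 4·t^3 - 12·t^2 + 6·t + 3. Mit d/dt von v(t) finden wir a(t) = 150·t^4 + 100·t^3 - 12·t^2 - 24·t + 6. Die Ableitung von der Beschleunigung ergibt den Ruck: j(t) = 600·t^3 + 300·t^2 - 24·t - 24. Die Ableitung von dem Ruck ergibt den Snap: s(t) = 1800·t^2 + 600·t - 24. Aus der Gleichung für den Snap s(t) = 1800·t^2 + 600·t - 24, setzen wir t = 1 ein und erhalten s = 2376.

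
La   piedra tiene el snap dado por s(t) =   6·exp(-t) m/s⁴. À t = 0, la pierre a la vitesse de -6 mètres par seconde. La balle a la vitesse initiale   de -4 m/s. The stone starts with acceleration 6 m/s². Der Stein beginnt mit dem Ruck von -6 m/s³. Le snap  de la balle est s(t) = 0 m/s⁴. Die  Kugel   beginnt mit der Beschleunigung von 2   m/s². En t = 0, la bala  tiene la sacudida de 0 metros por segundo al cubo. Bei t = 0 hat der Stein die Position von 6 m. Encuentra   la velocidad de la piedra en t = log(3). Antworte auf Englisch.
We must find the antiderivative of our snap equation s(t) = 6·exp(-t) 3 times. Taking ∫s(t)dt and applying j(0) = -6, we find j(t) = -6·exp(-t). The integral of jerk, with a(0) = 6, gives acceleration: a(t) = 6·exp(-t). Taking ∫a(t)dt and applying v(0) = -6, we find v(t) = -6·exp(-t). We have velocity v(t) = -6·exp(-t). Substituting t = log(3): v(log(3)) = -2.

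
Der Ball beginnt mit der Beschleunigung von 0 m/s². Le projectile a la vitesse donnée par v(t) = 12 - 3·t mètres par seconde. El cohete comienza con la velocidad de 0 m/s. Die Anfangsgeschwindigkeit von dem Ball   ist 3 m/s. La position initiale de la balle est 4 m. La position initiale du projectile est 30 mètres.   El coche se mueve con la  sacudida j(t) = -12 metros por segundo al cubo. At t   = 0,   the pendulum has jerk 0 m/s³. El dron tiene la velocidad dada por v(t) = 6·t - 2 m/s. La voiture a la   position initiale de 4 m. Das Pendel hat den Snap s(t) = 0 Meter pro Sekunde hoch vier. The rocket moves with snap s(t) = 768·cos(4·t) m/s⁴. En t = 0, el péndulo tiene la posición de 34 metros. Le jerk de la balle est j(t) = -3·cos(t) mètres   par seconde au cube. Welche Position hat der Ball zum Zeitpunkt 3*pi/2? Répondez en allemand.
Wir müssen unsere Gleichung für den Ruck j(t) = -3·cos(t) 3-mal integrieren. Das Integral von dem Ruck, mit a(0) = 0, ergibt die Beschleunigung: a(t) = -3·sin(t). Die Stammfunktion von der Beschleunigung ist die Geschwindigkeit. Mit v(0) = 3 erhalten wir v(t) = 3·cos(t). Das Integral von der Geschwindigkeit ist die Position. Mit x(0) = 4 erhalten wir x(t) = 3·sin(t) + 4. Wir haben die Position x(t) = 3·sin(t) + 4. Durch Einsetzen von t = 3*pi/2: x(3*pi/2) = 1.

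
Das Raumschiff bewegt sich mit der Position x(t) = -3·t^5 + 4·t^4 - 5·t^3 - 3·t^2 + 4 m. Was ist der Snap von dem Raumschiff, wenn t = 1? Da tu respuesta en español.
Para resolver esto, necesitamos tomar 4 derivadas de nuestra ecuación de la posición x(t) = -3·t^5 + 4·t^4 - 5·t^3 - 3·t^2 + 4. Tomando d/dt de x(t), encontramos v(t) = -15·t^4 + 16·t^3 - 15·t^2 - 6·t. Derivando la velocidad, obtenemos la aceleración: a(t) = -60·t^3 + 48·t^2 - 30·t - 6. Derivando la aceleración, obtenemos la sacudida: j(t) = -180·t^2 + 96·t - 30. Derivando la sacudida, obtenemos el snap: s(t) = 96 - 360·t. Tenemos el snap s(t) = 96 - 360·t. Sustituyendo t = 1: s(1) = -264.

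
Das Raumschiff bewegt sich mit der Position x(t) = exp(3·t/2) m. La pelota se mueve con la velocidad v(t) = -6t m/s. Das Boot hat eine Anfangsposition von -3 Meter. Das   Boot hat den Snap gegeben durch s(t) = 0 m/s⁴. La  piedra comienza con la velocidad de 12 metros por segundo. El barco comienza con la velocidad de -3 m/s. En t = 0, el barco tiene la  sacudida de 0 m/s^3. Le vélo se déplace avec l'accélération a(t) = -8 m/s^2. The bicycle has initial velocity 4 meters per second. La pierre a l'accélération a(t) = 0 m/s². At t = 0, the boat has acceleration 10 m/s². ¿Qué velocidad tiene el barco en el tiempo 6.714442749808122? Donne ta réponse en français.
Nous devons trouver l'intégrale de notre équation du snap s(t) = 0 3 fois. En prenant ∫s(t)dt et en appliquant j(0) = 0, nous trouvons j(t) = 0. En intégrant le jerk et en utilisant la condition initiale a(0) = 10, nous obtenons a(t) = 10. L'intégrale de l'accélération est la vitesse. En utilisant v(0) = -3, nous obtenons v(t) = 10·t - 3. Nous avons la vitesse v(t) = 10·t - 3. En substituant t = 6.714442749808122: v(6.714442749808122) = 64.1444274980812.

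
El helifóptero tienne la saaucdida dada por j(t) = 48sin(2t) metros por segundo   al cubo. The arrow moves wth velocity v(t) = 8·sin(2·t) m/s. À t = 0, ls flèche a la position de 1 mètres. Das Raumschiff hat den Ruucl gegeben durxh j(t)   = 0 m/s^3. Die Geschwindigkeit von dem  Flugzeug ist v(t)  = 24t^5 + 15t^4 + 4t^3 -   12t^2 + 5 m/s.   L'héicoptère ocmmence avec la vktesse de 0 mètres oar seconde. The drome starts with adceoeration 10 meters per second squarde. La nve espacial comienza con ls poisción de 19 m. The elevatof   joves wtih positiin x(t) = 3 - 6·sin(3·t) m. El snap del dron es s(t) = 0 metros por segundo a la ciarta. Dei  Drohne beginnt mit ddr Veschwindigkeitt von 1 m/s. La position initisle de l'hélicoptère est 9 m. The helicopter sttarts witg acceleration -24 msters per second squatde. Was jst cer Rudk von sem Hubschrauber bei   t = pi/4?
Aus der Gleichung für den Ruck j(t) = 48·sin(2·t), setzen wir t = pi/4 ein und erhalten j = 48.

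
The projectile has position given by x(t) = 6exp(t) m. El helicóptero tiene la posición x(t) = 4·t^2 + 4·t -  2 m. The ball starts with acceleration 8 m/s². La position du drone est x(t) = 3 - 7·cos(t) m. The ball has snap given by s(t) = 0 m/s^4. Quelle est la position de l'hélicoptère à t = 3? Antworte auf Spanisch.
Usando x(t) = 4·t^2 + 4·t - 2 y sustituyendo t = 3, encontramos x = 46.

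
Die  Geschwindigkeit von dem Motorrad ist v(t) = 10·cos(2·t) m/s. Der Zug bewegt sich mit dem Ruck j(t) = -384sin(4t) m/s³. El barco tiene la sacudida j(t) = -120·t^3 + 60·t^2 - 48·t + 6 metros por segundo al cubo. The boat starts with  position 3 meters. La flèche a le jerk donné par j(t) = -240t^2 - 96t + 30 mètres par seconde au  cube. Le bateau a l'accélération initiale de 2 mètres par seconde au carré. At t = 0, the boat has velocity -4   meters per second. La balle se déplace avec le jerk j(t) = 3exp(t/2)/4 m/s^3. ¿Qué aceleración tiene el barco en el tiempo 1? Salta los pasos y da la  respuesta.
La respuesta es -26.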